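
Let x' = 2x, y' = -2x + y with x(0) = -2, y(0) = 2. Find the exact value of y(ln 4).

56

A = [[2,0],[-2,1]]; eigenvalues λ = 1, 2.
Eigenvectors: (0,-1) for λ=1, (-1,2) for λ=2.
From the initial condition, c_1 = 2, c_2 = 2.
y(ln 4) = (2)(4^1)(-1) + (2)(4^2)(2) = 56.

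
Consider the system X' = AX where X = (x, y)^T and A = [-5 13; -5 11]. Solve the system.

Coefficient matrix A = [[-5, 13], [-5, 11]].
Characteristic polynomial det(A - λI) = λ^2 - 6λ + 10 = 0.
Eigenvalues λ = 3 ± i (complex conjugate pair).
For λ=3+i: an eigenvector is (-2,-1) - i(3,2) = (-2 - 3i, -1 - 2i).
A real fundamental pair from Re and Im of e^((3+i)t)v: X_1 = e^(3t)(cos(t)·(-2,-1) + sin(t)·(3,2)), X_2 = e^(3t)(sin(t)·(-2,-1) - cos(t)·(3,2)).
General solution: C_1X_1 + C_2X_2.

x(t) = 3C_1e^(3t)sin(t) - 2C_1e^(3t)cos(t) - 2C_2e^(3t)sin(t) - 3C_2e^(3t)cos(t), y(t) = 2C_1e^(3t)sin(t) - C_1e^(3t)cos(t) - C_2e^(3t)sin(t) - 2C_2e^(3t)cos(t)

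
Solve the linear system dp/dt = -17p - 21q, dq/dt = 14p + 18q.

p(t) = C_1e^(4t) - 3C_2e^(-3t), q(t) = -C_1e^(4t) + 2C_2e^(-3t)

Coefficient matrix A = [[-17, -21], [14, 18]].
Characteristic polynomial det(A - λI) = λ^2 - λ - 12 = 0.
Eigenvalues λ = 4, -3.
For λ=4: (A-λI) row 1 is [-21, -21], so an eigenvector is (1, -1).
For λ=-3: (A-λI) row 1 is [-14, -21], so an eigenvector is (-3, 2).
General solution: C_1e^(4t)(1,-1) + C_2e^(-3t)(-3,2).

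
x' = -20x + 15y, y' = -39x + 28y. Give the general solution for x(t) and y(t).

x(t) = -C_1e^(4t)sin(3t) + 2C_1e^(4t)cos(3t) + 2C_2e^(4t)sin(3t) + C_2e^(4t)cos(3t), y(t) = -2C_1e^(4t)sin(3t) + 3C_1e^(4t)cos(3t) + 3C_2e^(4t)sin(3t) + 2C_2e^(4t)cos(3t)

Coefficient matrix A = [[-20, 15], [-39, 28]].
Characteristic polynomial det(A - λI) = λ^2 - 8λ + 25 = 0.
Eigenvalues λ = 4 ± 3i (complex conjugate pair).
For λ=4+3i: an eigenvector is (2,3) - i(-1,-2) = (2 + i, 3 + 2i).
A real fundamental pair from Re and Im of e^((4+3i)t)v: X_1 = e^(4t)(cos(3t)·(2,3) + sin(3t)·(-1,-2)), X_2 = e^(4t)(sin(3t)·(2,3) - cos(3t)·(-1,-2)).
General solution: C_1X_1 + C_2X_2.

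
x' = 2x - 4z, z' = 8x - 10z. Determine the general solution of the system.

Coefficient matrix A = [[2, -4], [8, -10]].
Characteristic polynomial det(A - λI) = λ^2 + 8λ + 12 = 0.
Eigenvalues λ = -6, -2.
For λ=-6: (A-λI) row 1 is [8, -4], so an eigenvector is (1, 2).
For λ=-2: (A-λI) row 1 is [4, -4], so an eigenvector is (-1, -1).
General solution: c_1e^(-6t)(1,2) + c_2e^(-2t)(-1,-1).

x(t) = c_1e^(-6t) - c_2e^(-2t), z(t) = 2c_1e^(-6t) - c_2e^(-2t)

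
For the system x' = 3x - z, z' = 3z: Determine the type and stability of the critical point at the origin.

A = [[3,-1],[0,3]]; det(A-λI) = λ^2 - 6λ + 9.
repeated λ = 3 with a single eigenvector.

unstable improper node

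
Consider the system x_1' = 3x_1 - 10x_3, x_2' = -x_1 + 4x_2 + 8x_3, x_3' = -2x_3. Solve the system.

Coefficient matrix A = [[3, 0, -10], [-1, 4, 8], [0, 0, -2]].
det(A - λI) = 0 gives eigenvalues λ = 3, 4, -2.
For λ=3: eigenvector (1,1,0).
For λ=4: eigenvector (0,1,0).
For λ=-2: eigenvector (2,-1,1).
General solution: K_1e^(3t)(1,1,0) + K_2e^(4t)(0,1,0) + K_3e^(-2t)(2,-1,1).

x_1(t) = K_1e^(3t) + 2K_3e^(-2t), x_2(t) = K_1e^(3t) + K_2e^(4t) - K_3e^(-2t), x_3(t) = K_3e^(-2t)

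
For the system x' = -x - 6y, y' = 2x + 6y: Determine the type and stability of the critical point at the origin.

unstable node

A = [[-1,-6],[2,6]]; det(A-λI) = λ^2 - 5λ + 6.
λ = 3, 2: both positive.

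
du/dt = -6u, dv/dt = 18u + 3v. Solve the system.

u(t) = c_2e^(-6t), v(t) = -c_1e^(3t) - 2c_2e^(-6t)

Coefficient matrix A = [[-6, 0], [18, 3]].
Characteristic polynomial det(A - λI) = λ^2 + 3λ - 18 = 0.
Eigenvalues λ = 3, -6.
For λ=3: (A-λI) row 1 is [-9, 0], so an eigenvector is (0, -1).
For λ=-6: (A-λI) row 2 is [18, 9], so an eigenvector is (1, -2).
General solution: c_1e^(3t)(0,-1) + c_2e^(-6t)(1,-2).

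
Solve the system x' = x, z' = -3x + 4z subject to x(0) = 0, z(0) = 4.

Coefficient matrix A = [[1, 0], [-3, 4]].
Characteristic polynomial det(A - λI) = λ^2 - 5λ + 4 = 0.
Eigenvalues λ = 4, 1.
For λ=4: (A-λI) row 1 is [-3, 0], so an eigenvector is (0, -1).
For λ=1: (A-λI) row 2 is [-3, 3], so an eigenvector is (1, 1).
General solution: C_1e^(4t)(0,-1) + C_2e^(t)(1,1).
Applying x(0)=0, z(0)=4 gives C_1=-4, C_2=0.

x(t) = 0, z(t) = 4e^(4t)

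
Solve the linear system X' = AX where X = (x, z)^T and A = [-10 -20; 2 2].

x(t) = -C_1e^(-4t)sin(2t) - 3C_1e^(-4t)cos(2t) - 3C_2e^(-4t)sin(2t) + C_2e^(-4t)cos(2t), z(t) = C_1e^(-4t)cos(2t) + C_2e^(-4t)sin(2t)

Coefficient matrix A = [[-10, -20], [2, 2]].
Characteristic polynomial det(A - λI) = λ^2 + 8λ + 20 = 0.
Eigenvalues λ = -4 ± 2i (complex conjugate pair).
For λ=-4+2i: an eigenvector is (-3,1) - i(-1,0) = (-3 + i, 1).
A real fundamental pair from Re and Im of e^((-4+2i)t)v: X_1 = e^(-4t)(cos(2t)·(-3,1) + sin(2t)·(-1,0)), X_2 = e^(-4t)(sin(2t)·(-3,1) - cos(2t)·(-1,0)).
General solution: C_1X_1 + C_2X_2.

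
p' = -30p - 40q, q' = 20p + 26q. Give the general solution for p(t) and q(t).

p(t) = -C_1e^(-2t)sin(4t) + 3C_1e^(-2t)cos(4t) + 3C_2e^(-2t)sin(4t) + C_2e^(-2t)cos(4t), q(t) = C_1e^(-2t)sin(4t) - 2C_1e^(-2t)cos(4t) - 2C_2e^(-2t)sin(4t) - C_2e^(-2t)cos(4t)

Coefficient matrix A = [[-30, -40], [20, 26]].
Characteristic polynomial det(A - λI) = λ^2 + 4λ + 20 = 0.
Eigenvalues λ = -2 ± 4i (complex conjugate pair).
For λ=-2+4i: an eigenvector is (3,-2) - i(-1,1) = (3 + i, -2 - i).
A real fundamental pair from Re and Im of e^((-2+4i)t)v: X_1 = e^(-2t)(cos(4t)·(3,-2) + sin(4t)·(-1,1)), X_2 = e^(-2t)(sin(4t)·(3,-2) - cos(4t)·(-1,1)).
General solution: C_1X_1 + C_2X_2.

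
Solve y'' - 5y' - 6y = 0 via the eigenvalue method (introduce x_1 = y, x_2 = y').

y(t) = c_1e^(-t) + c_2e^(6t)

Let x_1 = y, x_2 = y'. Then x_1' = x_2 and x_2' = 6x_1 + 5x_2.
A = [[0,1],[6,5]]; det(A-λI) = λ^2 - 5λ - 6.
Eigenvalues λ = -1, 6 with eigenvectors (1,-1), (1,6).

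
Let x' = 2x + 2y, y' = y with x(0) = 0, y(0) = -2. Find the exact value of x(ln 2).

-8

A = [[2,2],[0,1]]; eigenvalues λ = 2, 1.
Eigenvectors: (-1,0) for λ=2, (-2,1) for λ=1.
From the initial condition, c_1 = 4, c_2 = -2.
x(ln 2) = (4)(2^2)(-1) + (-2)(2^1)(-2) = -8.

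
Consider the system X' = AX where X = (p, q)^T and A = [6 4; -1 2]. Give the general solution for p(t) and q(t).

p(t) = 2C_1e^(4t) + 2C_2te^(4t) + C_2e^(4t), q(t) = -C_1e^(4t) - C_2te^(4t)

Coefficient matrix A = [[6, 4], [-1, 2]].
Characteristic polynomial det(A - λI) = λ^2 - 8λ + 16 = 0.
Single eigenvalue λ = 4 with algebraic multiplicity 2.
Eigenvector v = (2,-1); generalized eigenvector w with (A-λI)w=v is (1,0).
General solution: e^(4t)[C_1·v + C_2·(t·v + w)].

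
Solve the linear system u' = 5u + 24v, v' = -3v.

u(t) = -K_1e^(5t) + 3K_2e^(-3t), v(t) = -K_2e^(-3t)

Coefficient matrix A = [[5, 24], [0, -3]].
Characteristic polynomial det(A - λI) = λ^2 - 2λ - 15 = 0.
Eigenvalues λ = 5, -3.
For λ=5: (A-λI) row 1 is [0, 24], so an eigenvector is (-1, 0).
For λ=-3: (A-λI) row 1 is [8, 24], so an eigenvector is (3, -1).
General solution: K_1e^(5t)(-1,0) + K_2e^(-3t)(3,-1).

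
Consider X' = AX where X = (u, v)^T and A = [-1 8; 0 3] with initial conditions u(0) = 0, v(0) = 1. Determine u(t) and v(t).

u(t) = 2e^(3t) - 2e^(-t), v(t) = e^(3t)

Coefficient matrix A = [[-1, 8], [0, 3]].
Characteristic polynomial det(A - λI) = λ^2 - 2λ - 3 = 0.
Eigenvalues λ = 3, -1.
For λ=3: (A-λI) row 1 is [-4, 8], so an eigenvector is (-2, -1).
For λ=-1: (A-λI) row 1 is [0, 8], so an eigenvector is (1, 0).
General solution: c_1e^(3t)(-2,-1) + c_2e^(-t)(1,0).
Applying u(0)=0, v(0)=1 gives c_1=-1, c_2=-2.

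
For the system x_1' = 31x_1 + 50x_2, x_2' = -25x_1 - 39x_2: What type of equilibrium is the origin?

stable spiral

A = [[31,50],[-25,-39]]; det(A-λI) = λ^2 + 8λ + 41.
λ = -4 ± 5i: negative real part.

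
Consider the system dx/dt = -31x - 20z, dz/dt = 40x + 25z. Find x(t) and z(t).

Coefficient matrix A = [[-31, -20], [40, 25]].
Characteristic polynomial det(A - λI) = λ^2 + 6λ + 25 = 0.
Eigenvalues λ = -3 ± 4i (complex conjugate pair).
For λ=-3+4i: an eigenvector is (-2,3) - i(-1,1) = (-2 + i, 3 - i).
A real fundamental pair from Re and Im of e^((-3+4i)t)v: X_1 = e^(-3t)(cos(4t)·(-2,3) + sin(4t)·(-1,1)), X_2 = e^(-3t)(sin(4t)·(-2,3) - cos(4t)·(-1,1)).
General solution: c_1X_1 + c_2X_2.

x(t) = -c_1e^(-3t)sin(4t) - 2c_1e^(-3t)cos(4t) - 2c_2e^(-3t)sin(4t) + c_2e^(-3t)cos(4t), z(t) = c_1e^(-3t)sin(4t) + 3c_1e^(-3t)cos(4t) + 3c_2e^(-3t)sin(4t) - c_2e^(-3t)cos(4t)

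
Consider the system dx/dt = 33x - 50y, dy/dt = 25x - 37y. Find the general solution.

x(t) = -3C_1e^(-2t)sin(5t) + C_1e^(-2t)cos(5t) + C_2e^(-2t)sin(5t) + 3C_2e^(-2t)cos(5t), y(t) = -2C_1e^(-2t)sin(5t) + C_1e^(-2t)cos(5t) + C_2e^(-2t)sin(5t) + 2C_2e^(-2t)cos(5t)

Coefficient matrix A = [[33, -50], [25, -37]].
Characteristic polynomial det(A - λI) = λ^2 + 4λ + 29 = 0.
Eigenvalues λ = -2 ± 5i (complex conjugate pair).
For λ=-2+5i: an eigenvector is (1,1) - i(-3,-2) = (1 + 3i, 1 + 2i).
A real fundamental pair from Re and Im of e^((-2+5i)t)v: X_1 = e^(-2t)(cos(5t)·(1,1) + sin(5t)·(-3,-2)), X_2 = e^(-2t)(sin(5t)·(1,1) - cos(5t)·(-3,-2)).
General solution: C_1X_1 + C_2X_2.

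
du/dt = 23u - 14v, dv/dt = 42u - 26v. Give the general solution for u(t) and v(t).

u(t) = -K_1e^(-5t) + 2K_2e^(2t), v(t) = -2K_1e^(-5t) + 3K_2e^(2t)

Coefficient matrix A = [[23, -14], [42, -26]].
Characteristic polynomial det(A - λI) = λ^2 + 3λ - 10 = 0.
Eigenvalues λ = -5, 2.
For λ=-5: (A-λI) row 1 is [28, -14], so an eigenvector is (-1, -2).
For λ=2: (A-λI) row 1 is [21, -14], so an eigenvector is (2, 3).
General solution: K_1e^(-5t)(-1,-2) + K_2e^(2t)(2,3).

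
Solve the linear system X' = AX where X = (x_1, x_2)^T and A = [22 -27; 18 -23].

x_1(t) = c_1e^(-5t) + 3c_2e^(4t), x_2(t) = c_1e^(-5t) + 2c_2e^(4t)

Coefficient matrix A = [[22, -27], [18, -23]].
Characteristic polynomial det(A - λI) = λ^2 + λ - 20 = 0.
Eigenvalues λ = -5, 4.
For λ=-5: (A-λI) row 1 is [27, -27], so an eigenvector is (1, 1).
For λ=4: (A-λI) row 1 is [18, -27], so an eigenvector is (3, 2).
General solution: c_1e^(-5t)(1,1) + c_2e^(4t)(3,2).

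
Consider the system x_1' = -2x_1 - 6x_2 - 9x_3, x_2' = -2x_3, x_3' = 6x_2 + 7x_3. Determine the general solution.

Coefficient matrix A = [[-2, -6, -9], [0, 0, -2], [0, 6, 7]].
det(A - λI) = 0 gives eigenvalues λ = -2, 4, 3.
For λ=-2: eigenvector (1,0,0).
For λ=4: eigenvector (-2,-1,2).
For λ=3: eigenvector (-3,-2,3).
General solution: K_1e^(-2t)(1,0,0) + K_2e^(4t)(-2,-1,2) + K_3e^(3t)(-3,-2,3).

x_1(t) = K_1e^(-2t) - 2K_2e^(4t) - 3K_3e^(3t), x_2(t) = -K_2e^(4t) - 2K_3e^(3t), x_3(t) = 2K_2e^(4t) + 3K_3e^(3t)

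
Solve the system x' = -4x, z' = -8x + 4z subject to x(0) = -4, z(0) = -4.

Coefficient matrix A = [[-4, 0], [-8, 4]].
Characteristic polynomial det(A - λI) = λ^2 - 16 = 0.
Eigenvalues λ = -4, 4.
For λ=-4: (A-λI) row 2 is [-8, 8], so an eigenvector is (-1, -1).
For λ=4: (A-λI) row 1 is [-8, 0], so an eigenvector is (0, 1).
General solution: c_1e^(-4t)(-1,-1) + c_2e^(4t)(0,1).
Applying x(0)=-4, z(0)=-4 gives c_1=4, c_2=0.

x(t) = -4e^(-4t), z(t) = -4e^(-4t)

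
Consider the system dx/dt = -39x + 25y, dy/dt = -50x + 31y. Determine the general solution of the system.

Coefficient matrix A = [[-39, 25], [-50, 31]].
Characteristic polynomial det(A - λI) = λ^2 + 8λ + 41 = 0.
Eigenvalues λ = -4 ± 5i (complex conjugate pair).
For λ=-4+5i: an eigenvector is (-1,-1) - i(2,3) = (-1 - 2i, -1 - 3i).
A real fundamental pair from Re and Im of e^((-4+5i)t)v: X_1 = e^(-4t)(cos(5t)·(-1,-1) + sin(5t)·(2,3)), X_2 = e^(-4t)(sin(5t)·(-1,-1) - cos(5t)·(2,3)).
General solution: c_1X_1 + c_2X_2.

x(t) = 2c_1e^(-4t)sin(5t) - c_1e^(-4t)cos(5t) - c_2e^(-4t)sin(5t) - 2c_2e^(-4t)cos(5t), y(t) = 3c_1e^(-4t)sin(5t) - c_1e^(-4t)cos(5t) - c_2e^(-4t)sin(5t) - 3c_2e^(-4t)cos(5t)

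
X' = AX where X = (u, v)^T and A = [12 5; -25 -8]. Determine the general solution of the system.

u(t) = -C_1e^(2t)cos(5t) - C_2e^(2t)sin(5t), v(t) = C_1e^(2t)sin(5t) + 2C_1e^(2t)cos(5t) + 2C_2e^(2t)sin(5t) - C_2e^(2t)cos(5t)

Coefficient matrix A = [[12, 5], [-25, -8]].
Characteristic polynomial det(A - λI) = λ^2 - 4λ + 29 = 0.
Eigenvalues λ = 2 ± 5i (complex conjugate pair).
For λ=2+5i: an eigenvector is (-1,2) - i(0,1) = (-1, 2 - i).
A real fundamental pair from Re and Im of e^((2+5i)t)v: X_1 = e^(2t)(cos(5t)·(-1,2) + sin(5t)·(0,1)), X_2 = e^(2t)(sin(5t)·(-1,2) - cos(5t)·(0,1)).
General solution: C_1X_1 + C_2X_2.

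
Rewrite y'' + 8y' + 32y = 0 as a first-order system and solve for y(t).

y(t) = C_1e^(-4t)cos(4t) + C_2e^(-4t)sin(4t)

Let x_1 = y, x_2 = y'. Then x_1' = x_2 and x_2' = -32x_1 - 8x_2.
A = [[0,1],[-32,-8]]; det(A-λI) = λ^2 + 8λ + 32.
Eigenvalues λ = -4 ± 4i.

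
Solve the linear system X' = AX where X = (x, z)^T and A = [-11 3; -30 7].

Coefficient matrix A = [[-11, 3], [-30, 7]].
Characteristic polynomial det(A - λI) = λ^2 + 4λ + 13 = 0.
Eigenvalues λ = -2 ± 3i (complex conjugate pair).
For λ=-2+3i: an eigenvector is (-1,-3) - i(0,1) = (-1, -3 - i).
A real fundamental pair from Re and Im of e^((-2+3i)t)v: X_1 = e^(-2t)(cos(3t)·(-1,-3) + sin(3t)·(0,1)), X_2 = e^(-2t)(sin(3t)·(-1,-3) - cos(3t)·(0,1)).
General solution: c_1X_1 + c_2X_2.

x(t) = -c_1e^(-2t)cos(3t) - c_2e^(-2t)sin(3t), z(t) = c_1e^(-2t)sin(3t) - 3c_1e^(-2t)cos(3t) - 3c_2e^(-2t)sin(3t) - c_2e^(-2t)cos(3t)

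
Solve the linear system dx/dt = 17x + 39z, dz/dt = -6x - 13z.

Coefficient matrix A = [[17, 39], [-6, -13]].
Characteristic polynomial det(A - λI) = λ^2 - 4λ + 13 = 0.
Eigenvalues λ = 2 ± 3i (complex conjugate pair).
For λ=2+3i: an eigenvector is (3,-1) - i(2,-1) = (3 - 2i, -1 + i).
A real fundamental pair from Re and Im of e^((2+3i)t)v: X_1 = e^(2t)(cos(3t)·(3,-1) + sin(3t)·(2,-1)), X_2 = e^(2t)(sin(3t)·(3,-1) - cos(3t)·(2,-1)).
General solution: c_1X_1 + c_2X_2.

x(t) = 2c_1e^(2t)sin(3t) + 3c_1e^(2t)cos(3t) + 3c_2e^(2t)sin(3t) - 2c_2e^(2t)cos(3t), z(t) = -c_1e^(2t)sin(3t) - c_1e^(2t)cos(3t) - c_2e^(2t)sin(3t) + c_2e^(2t)cos(3t)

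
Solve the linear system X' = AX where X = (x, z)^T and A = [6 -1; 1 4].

Coefficient matrix A = [[6, -1], [1, 4]].
Characteristic polynomial det(A - λI) = λ^2 - 10λ + 25 = 0.
Single eigenvalue λ = 5 with algebraic multiplicity 2.
Eigenvector v = (1,1); generalized eigenvector w with (A-λI)w=v is (-2,-3).
General solution: e^(5t)[c_1·v + c_2·(t·v + w)].

x(t) = c_1e^(5t) + c_2te^(5t) - 2c_2e^(5t), z(t) = c_1e^(5t) + c_2te^(5t) - 3c_2e^(5t)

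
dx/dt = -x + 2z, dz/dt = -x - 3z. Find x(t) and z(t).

Coefficient matrix A = [[-1, 2], [-1, -3]].
Characteristic polynomial det(A - λI) = λ^2 + 4λ + 5 = 0.
Eigenvalues λ = -2 ± i (complex conjugate pair).
For λ=-2+i: an eigenvector is (-1,0) - i(-1,1) = (-1 + i, 0 - i).
A real fundamental pair from Re and Im of e^((-2+i)t)v: X_1 = e^(-2t)(cos(t)·(-1,0) + sin(t)·(-1,1)), X_2 = e^(-2t)(sin(t)·(-1,0) - cos(t)·(-1,1)).
General solution: K_1X_1 + K_2X_2.

x(t) = -K_1e^(-2t)sin(t) - K_1e^(-2t)cos(t) - K_2e^(-2t)sin(t) + K_2e^(-2t)cos(t), z(t) = K_1e^(-2t)sin(t) - K_2e^(-2t)cos(t)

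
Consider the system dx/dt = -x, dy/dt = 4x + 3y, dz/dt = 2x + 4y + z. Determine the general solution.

Coefficient matrix A = [[-1, 0, 0], [4, 3, 0], [2, 4, 1]].
det(A - λI) = 0 gives eigenvalues λ = 1, 3, -1.
For λ=1: eigenvector (0,0,1).
For λ=3: eigenvector (0,1,2).
For λ=-1: eigenvector (1,-1,1).
General solution: K_1e^(t)(0,0,1) + K_2e^(3t)(0,1,2) + K_3e^(-t)(1,-1,1).

x(t) = K_3e^(-t), y(t) = K_2e^(3t) - K_3e^(-t), z(t) = K_1e^(t) + 2K_2e^(3t) + K_3e^(-t)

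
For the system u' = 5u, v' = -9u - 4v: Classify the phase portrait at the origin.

A = [[5,0],[-9,-4]]; det(A-λI) = λ^2 - λ - 20.
λ = -4, 5: opposite signs.

saddle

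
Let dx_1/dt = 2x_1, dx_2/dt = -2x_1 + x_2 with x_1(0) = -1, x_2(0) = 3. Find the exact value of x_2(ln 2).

10

A = [[2,0],[-2,1]]; eigenvalues λ = 2, 1.
Eigenvectors: (-1,2) for λ=2, (0,-1) for λ=1.
From the initial condition, c_1 = 1, c_2 = -1.
x_2(ln 2) = (1)(2^2)(2) + (-1)(2^1)(-1) = 10.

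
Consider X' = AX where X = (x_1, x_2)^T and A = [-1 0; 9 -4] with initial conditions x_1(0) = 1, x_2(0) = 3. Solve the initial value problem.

Coefficient matrix A = [[-1, 0], [9, -4]].
Characteristic polynomial det(A - λI) = λ^2 + 5λ + 4 = 0.
Eigenvalues λ = -4, -1.
For λ=-4: (A-λI) row 1 is [3, 0], so an eigenvector is (0, -1).
For λ=-1: (A-λI) row 2 is [9, -3], so an eigenvector is (-1, -3).
General solution: c_1e^(-4t)(0,-1) + c_2e^(-t)(-1,-3).
Applying x_1(0)=1, x_2(0)=3 gives c_1=0, c_2=-1.

x_1(t) = e^(-t), x_2(t) = 3e^(-t)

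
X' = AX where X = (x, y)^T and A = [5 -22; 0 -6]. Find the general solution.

Coefficient matrix A = [[5, -22], [0, -6]].
Characteristic polynomial det(A - λI) = λ^2 + λ - 30 = 0.
Eigenvalues λ = -6, 5.
For λ=-6: (A-λI) row 1 is [11, -22], so an eigenvector is (2, 1).
For λ=5: (A-λI) row 1 is [0, -22], so an eigenvector is (-1, 0).
General solution: C_1e^(-6t)(2,1) + C_2e^(5t)(-1,0).

x(t) = 2C_1e^(-6t) - C_2e^(5t), y(t) = C_1e^(-6t)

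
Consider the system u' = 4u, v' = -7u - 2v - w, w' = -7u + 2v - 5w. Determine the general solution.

u(t) = C_1e^(4t), v(t) = -C_1e^(4t) + C_2e^(-3t) + C_3e^(-4t), w(t) = -C_1e^(4t) + C_2e^(-3t) + 2C_3e^(-4t)

Coefficient matrix A = [[4, 0, 0], [-7, -2, -1], [-7, 2, -5]].
det(A - λI) = 0 gives eigenvalues λ = 4, -3, -4.
For λ=4: eigenvector (1,-1,-1).
For λ=-3: eigenvector (0,1,1).
For λ=-4: eigenvector (0,1,2).
General solution: C_1e^(4t)(1,-1,-1) + C_2e^(-3t)(0,1,1) + C_3e^(-4t)(0,1,2).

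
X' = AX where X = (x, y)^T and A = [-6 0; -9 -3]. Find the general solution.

x(t) = K_2e^(-6t), y(t) = K_1e^(-3t) + 3K_2e^(-6t)

Coefficient matrix A = [[-6, 0], [-9, -3]].
Characteristic polynomial det(A - λI) = λ^2 + 9λ + 18 = 0.
Eigenvalues λ = -3, -6.
For λ=-3: (A-λI) row 1 is [-3, 0], so an eigenvector is (0, 1).
For λ=-6: (A-λI) row 2 is [-9, 3], so an eigenvector is (1, 3).
General solution: K_1e^(-3t)(0,1) + K_2e^(-6t)(1,3).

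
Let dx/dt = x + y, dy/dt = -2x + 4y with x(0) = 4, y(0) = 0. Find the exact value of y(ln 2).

-32

A = [[1,1],[-2,4]]; eigenvalues λ = 2, 3.
Eigenvectors: (1,1) for λ=2, (1,2) for λ=3.
From the initial condition, c_1 = 8, c_2 = -4.
y(ln 2) = (8)(2^2)(1) + (-4)(2^3)(2) = -32.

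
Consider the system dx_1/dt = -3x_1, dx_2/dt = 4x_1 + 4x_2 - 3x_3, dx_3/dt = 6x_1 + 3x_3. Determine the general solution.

x_1(t) = K_1e^(-3t), x_2(t) = -K_1e^(-3t) + 3K_2e^(3t) + K_3e^(4t), x_3(t) = -K_1e^(-3t) + K_2e^(3t)

Coefficient matrix A = [[-3, 0, 0], [4, 4, -3], [6, 0, 3]].
det(A - λI) = 0 gives eigenvalues λ = -3, 3, 4.
For λ=-3: eigenvector (1,-1,-1).
For λ=3: eigenvector (0,3,1).
For λ=4: eigenvector (0,1,0).
General solution: K_1e^(-3t)(1,-1,-1) + K_2e^(3t)(0,3,1) + K_3e^(4t)(0,1,0).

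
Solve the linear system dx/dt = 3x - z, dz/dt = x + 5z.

Coefficient matrix A = [[3, -1], [1, 5]].
Characteristic polynomial det(A - λI) = λ^2 - 8λ + 16 = 0.
Single eigenvalue λ = 4 with algebraic multiplicity 2.
Eigenvector v = (1,-1); generalized eigenvector w with (A-λI)w=v is (0,-1).
General solution: e^(4t)[c_1·v + c_2·(t·v + w)].

x(t) = c_1e^(4t) + c_2te^(4t), z(t) = -c_1e^(4t) - c_2te^(4t) - c_2e^(4t)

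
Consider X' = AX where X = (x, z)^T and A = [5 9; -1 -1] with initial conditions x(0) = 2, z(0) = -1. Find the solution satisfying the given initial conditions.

x(t) = -3te^(2t) + 2e^(2t), z(t) = te^(2t) - e^(2t)

Coefficient matrix A = [[5, 9], [-1, -1]].
Characteristic polynomial det(A - λI) = λ^2 - 4λ + 4 = 0.
Single eigenvalue λ = 2 with algebraic multiplicity 2.
Eigenvector v = (3,-1); generalized eigenvector w with (A-λI)w=v is (1,0).
General solution: e^(2t)[C_1·v + C_2·(t·v + w)].
Applying x(0)=2, z(0)=-1 gives C_1=1, C_2=-1.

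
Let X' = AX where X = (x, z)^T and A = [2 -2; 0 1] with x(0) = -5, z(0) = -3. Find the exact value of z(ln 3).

-9

A = [[2,-2],[0,1]]; eigenvalues λ = 1, 2.
Eigenvectors: (-2,-1) for λ=1, (-1,0) for λ=2.
From the initial condition, c_1 = 3, c_2 = -1.
z(ln 3) = (3)(3^1)(-1) + (-1)(3^2)(0) = -9.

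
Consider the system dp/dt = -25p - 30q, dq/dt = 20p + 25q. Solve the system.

p(t) = -c_1e^(5t) + 3c_2e^(-5t), q(t) = c_1e^(5t) - 2c_2e^(-5t)

Coefficient matrix A = [[-25, -30], [20, 25]].
Characteristic polynomial det(A - λI) = λ^2 - 25 = 0.
Eigenvalues λ = 5, -5.
For λ=5: (A-λI) row 1 is [-30, -30], so an eigenvector is (-1, 1).
For λ=-5: (A-λI) row 1 is [-20, -30], so an eigenvector is (3, -2).
General solution: c_1e^(5t)(-1,1) + c_2e^(-5t)(3,-2).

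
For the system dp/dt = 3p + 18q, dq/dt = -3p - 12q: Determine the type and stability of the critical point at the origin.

stable node

A = [[3,18],[-3,-12]]; det(A-λI) = λ^2 + 9λ + 18.
λ = -3, -6: both negative.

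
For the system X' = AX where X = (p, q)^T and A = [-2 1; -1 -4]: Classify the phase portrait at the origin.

stable improper node

A = [[-2,1],[-1,-4]]; det(A-λI) = λ^2 + 6λ + 9.
repeated λ = -3 with a single eigenvector.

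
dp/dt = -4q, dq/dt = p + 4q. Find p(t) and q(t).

p(t) = 2c_1e^(2t) + 2c_2te^(2t) - c_2e^(2t), q(t) = -c_1e^(2t) - c_2te^(2t)

Coefficient matrix A = [[0, -4], [1, 4]].
Characteristic polynomial det(A - λI) = λ^2 - 4λ + 4 = 0.
Single eigenvalue λ = 2 with algebraic multiplicity 2.
Eigenvector v = (2,-1); generalized eigenvector w with (A-λI)w=v is (-1,0).
General solution: e^(2t)[c_1·v + c_2·(t·v + w)].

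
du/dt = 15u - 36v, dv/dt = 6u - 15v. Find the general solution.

u(t) = 2C_1e^(-3t) - 3C_2e^(3t), v(t) = C_1e^(-3t) - C_2e^(3t)

Coefficient matrix A = [[15, -36], [6, -15]].
Characteristic polynomial det(A - λI) = λ^2 - 9 = 0.
Eigenvalues λ = -3, 3.
For λ=-3: (A-λI) row 1 is [18, -36], so an eigenvector is (2, 1).
For λ=3: (A-λI) row 1 is [12, -36], so an eigenvector is (-3, -1).
General solution: C_1e^(-3t)(2,1) + C_2e^(3t)(-3,-1).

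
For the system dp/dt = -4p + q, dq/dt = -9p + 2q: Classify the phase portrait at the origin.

stable improper node

A = [[-4,1],[-9,2]]; det(A-λI) = λ^2 + 2λ + 1.
repeated λ = -1 with a single eigenvector.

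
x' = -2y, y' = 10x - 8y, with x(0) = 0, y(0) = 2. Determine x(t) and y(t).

Coefficient matrix A = [[0, -2], [10, -8]].
Characteristic polynomial det(A - λI) = λ^2 + 8λ + 20 = 0.
Eigenvalues λ = -4 ± 2i (complex conjugate pair).
For λ=-4+2i: an eigenvector is (0,1) - i(-1,-2) = (0 + i, 1 + 2i).
A real fundamental pair from Re and Im of e^((-4+2i)t)v: X_1 = e^(-4t)(cos(2t)·(0,1) + sin(2t)·(-1,-2)), X_2 = e^(-4t)(sin(2t)·(0,1) - cos(2t)·(-1,-2)).
General solution: c_1X_1 + c_2X_2.
Applying x(0)=0, y(0)=2 gives c_1=2, c_2=0.

x(t) = -2e^(-4t)sin(2t), y(t) = -4e^(-4t)sin(2t) + 2e^(-4t)cos(2t)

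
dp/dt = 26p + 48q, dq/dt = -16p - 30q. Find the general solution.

Coefficient matrix A = [[26, 48], [-16, -30]].
Characteristic polynomial det(A - λI) = λ^2 + 4λ - 12 = 0.
Eigenvalues λ = 2, -6.
For λ=2: (A-λI) row 1 is [24, 48], so an eigenvector is (2, -1).
For λ=-6: (A-λI) row 1 is [32, 48], so an eigenvector is (-3, 2).
General solution: C_1e^(2t)(2,-1) + C_2e^(-6t)(-3,2).

p(t) = 2C_1e^(2t) - 3C_2e^(-6t), q(t) = -C_1e^(2t) + 2C_2e^(-6t)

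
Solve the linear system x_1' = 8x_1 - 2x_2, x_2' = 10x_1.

Coefficient matrix A = [[8, -2], [10, 0]].
Characteristic polynomial det(A - λI) = λ^2 - 8λ + 20 = 0.
Eigenvalues λ = 4 ± 2i (complex conjugate pair).
For λ=4+2i: an eigenvector is (1,2) - i(0,1) = (1, 2 - i).
A real fundamental pair from Re and Im of e^((4+2i)t)v: X_1 = e^(4t)(cos(2t)·(1,2) + sin(2t)·(0,1)), X_2 = e^(4t)(sin(2t)·(1,2) - cos(2t)·(0,1)).
General solution: K_1X_1 + K_2X_2.

x_1(t) = K_1e^(4t)cos(2t) + K_2e^(4t)sin(2t), x_2(t) = K_1e^(4t)sin(2t) + 2K_1e^(4t)cos(2t) + 2K_2e^(4t)sin(2t) - K_2e^(4t)cos(2t)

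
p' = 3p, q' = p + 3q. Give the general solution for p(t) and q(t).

Coefficient matrix A = [[3, 0], [1, 3]].
Characteristic polynomial det(A - λI) = λ^2 - 6λ + 9 = 0.
Single eigenvalue λ = 3 with algebraic multiplicity 2.
Eigenvector v = (0,1); generalized eigenvector w with (A-λI)w=v is (1,3).
General solution: e^(3t)[c_1·v + c_2·(t·v + w)].

p(t) = c_2e^(3t), q(t) = c_1e^(3t) + c_2te^(3t) + 3c_2e^(3t)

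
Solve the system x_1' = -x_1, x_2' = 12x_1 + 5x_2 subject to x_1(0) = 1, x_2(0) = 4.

Coefficient matrix A = [[-1, 0], [12, 5]].
Characteristic polynomial det(A - λI) = λ^2 - 4λ - 5 = 0.
Eigenvalues λ = 5, -1.
For λ=5: (A-λI) row 1 is [-6, 0], so an eigenvector is (0, 1).
For λ=-1: (A-λI) row 2 is [12, 6], so an eigenvector is (-1, 2).
General solution: K_1e^(5t)(0,1) + K_2e^(-t)(-1,2).
Applying x_1(0)=1, x_2(0)=4 gives K_1=6, K_2=-1.

x_1(t) = e^(-t), x_2(t) = 6e^(5t) - 2e^(-t)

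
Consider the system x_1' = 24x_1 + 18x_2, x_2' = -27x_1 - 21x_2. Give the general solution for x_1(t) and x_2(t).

x_1(t) = -c_1e^(6t) - 2c_2e^(-3t), x_2(t) = c_1e^(6t) + 3c_2e^(-3t)

Coefficient matrix A = [[24, 18], [-27, -21]].
Characteristic polynomial det(A - λI) = λ^2 - 3λ - 18 = 0.
Eigenvalues λ = 6, -3.
For λ=6: (A-λI) row 1 is [18, 18], so an eigenvector is (-1, 1).
For λ=-3: (A-λI) row 1 is [27, 18], so an eigenvector is (-2, 3).
General solution: c_1e^(6t)(-1,1) + c_2e^(-3t)(-2,3).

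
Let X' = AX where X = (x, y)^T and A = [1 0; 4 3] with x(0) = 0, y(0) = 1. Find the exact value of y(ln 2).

A = [[1,0],[4,3]]; eigenvalues λ = 3, 1.
Eigenvectors: (0,1) for λ=3, (1,-2) for λ=1.
From the initial condition, c_1 = 1, c_2 = 0.
y(ln 2) = (1)(2^3)(1) + (0)(2^1)(-2) = 8.

8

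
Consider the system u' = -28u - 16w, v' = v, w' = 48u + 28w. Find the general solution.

u(t) = -C_1e^(4t) + 2C_3e^(-4t), v(t) = C_2e^(t), w(t) = 2C_1e^(4t) - 3C_3e^(-4t)

Coefficient matrix A = [[-28, 0, -16], [0, 1, 0], [48, 0, 28]].
det(A - λI) = 0 gives eigenvalues λ = 4, 1, -4.
For λ=4: eigenvector (-1,0,2).
For λ=1: eigenvector (0,1,0).
For λ=-4: eigenvector (2,0,-3).
General solution: C_1e^(4t)(-1,0,2) + C_2e^(t)(0,1,0) + C_3e^(-4t)(2,0,-3).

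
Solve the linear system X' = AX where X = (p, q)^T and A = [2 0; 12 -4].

p(t) = -C_2e^(2t), q(t) = -C_1e^(-4t) - 2C_2e^(2t)

Coefficient matrix A = [[2, 0], [12, -4]].
Characteristic polynomial det(A - λI) = λ^2 + 2λ - 8 = 0.
Eigenvalues λ = -4, 2.
For λ=-4: (A-λI) row 1 is [6, 0], so an eigenvector is (0, -1).
For λ=2: (A-λI) row 2 is [12, -6], so an eigenvector is (-1, -2).
General solution: C_1e^(-4t)(0,-1) + C_2e^(2t)(-1,-2).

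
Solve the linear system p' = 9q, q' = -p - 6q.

Coefficient matrix A = [[0, 9], [-1, -6]].
Characteristic polynomial det(A - λI) = λ^2 + 6λ + 9 = 0.
Single eigenvalue λ = -3 with algebraic multiplicity 2.
Eigenvector v = (-3,1); generalized eigenvector w with (A-λI)w=v is (2,-1).
General solution: e^(-3t)[C_1·v + C_2·(t·v + w)].

p(t) = -3C_1e^(-3t) - 3C_2te^(-3t) + 2C_2e^(-3t), q(t) = C_1e^(-3t) + C_2te^(-3t) - C_2e^(-3t)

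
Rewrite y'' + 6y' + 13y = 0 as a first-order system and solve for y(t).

y(t) = K_1e^(-3t)cos(2t) + K_2e^(-3t)sin(2t)

Let x_1 = y, x_2 = y'. Then x_1' = x_2 and x_2' = -13x_1 - 6x_2.
A = [[0,1],[-13,-6]]; det(A-λI) = λ^2 + 6λ + 13.
Eigenvalues λ = -3 ± 2i.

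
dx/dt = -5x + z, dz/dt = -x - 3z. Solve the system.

Coefficient matrix A = [[-5, 1], [-1, -3]].
Characteristic polynomial det(A - λI) = λ^2 + 8λ + 16 = 0.
Single eigenvalue λ = -4 with algebraic multiplicity 2.
Eigenvector v = (1,1); generalized eigenvector w with (A-λI)w=v is (-1,0).
General solution: e^(-4t)[C_1·v + C_2·(t·v + w)].

x(t) = C_1e^(-4t) + C_2te^(-4t) - C_2e^(-4t), z(t) = C_1e^(-4t) + C_2te^(-4t)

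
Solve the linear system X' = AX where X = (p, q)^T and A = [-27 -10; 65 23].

Coefficient matrix A = [[-27, -10], [65, 23]].
Characteristic polynomial det(A - λI) = λ^2 + 4λ + 29 = 0.
Eigenvalues λ = -2 ± 5i (complex conjugate pair).
For λ=-2+5i: an eigenvector is (-1,2) - i(1,-3) = (-1 - i, 2 + 3i).
A real fundamental pair from Re and Im of e^((-2+5i)t)v: X_1 = e^(-2t)(cos(5t)·(-1,2) + sin(5t)·(1,-3)), X_2 = e^(-2t)(sin(5t)·(-1,2) - cos(5t)·(1,-3)).
General solution: K_1X_1 + K_2X_2.

p(t) = K_1e^(-2t)sin(5t) - K_1e^(-2t)cos(5t) - K_2e^(-2t)sin(5t) - K_2e^(-2t)cos(5t), q(t) = -3K_1e^(-2t)sin(5t) + 2K_1e^(-2t)cos(5t) + 2K_2e^(-2t)sin(5t) + 3K_2e^(-2t)cos(5t)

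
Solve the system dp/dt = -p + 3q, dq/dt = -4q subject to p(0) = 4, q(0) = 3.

p(t) = 7e^(-t) - 3e^(-4t), q(t) = 3e^(-4t)

Coefficient matrix A = [[-1, 3], [0, -4]].
Characteristic polynomial det(A - λI) = λ^2 + 5λ + 4 = 0.
Eigenvalues λ = -1, -4.
For λ=-1: (A-λI) row 1 is [0, 3], so an eigenvector is (-1, 0).
For λ=-4: (A-λI) row 1 is [3, 3], so an eigenvector is (1, -1).
General solution: K_1e^(-t)(-1,0) + K_2e^(-4t)(1,-1).
Applying p(0)=4, q(0)=3 gives K_1=-7, K_2=-3.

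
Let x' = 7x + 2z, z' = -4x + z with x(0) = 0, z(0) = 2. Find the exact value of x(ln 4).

1920

A = [[7,2],[-4,1]]; eigenvalues λ = 3, 5.
Eigenvectors: (-1,2) for λ=3, (-1,1) for λ=5.
From the initial condition, c_1 = 2, c_2 = -2.
x(ln 4) = (2)(4^3)(-1) + (-2)(4^5)(-1) = 1920.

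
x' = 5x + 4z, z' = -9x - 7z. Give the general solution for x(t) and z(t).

x(t) = 2c_1e^(-t) + 2c_2te^(-t) + c_2e^(-t), z(t) = -3c_1e^(-t) - 3c_2te^(-t) - c_2e^(-t)

Coefficient matrix A = [[5, 4], [-9, -7]].
Characteristic polynomial det(A - λI) = λ^2 + 2λ + 1 = 0.
Single eigenvalue λ = -1 with algebraic multiplicity 2.
Eigenvector v = (2,-3); generalized eigenvector w with (A-λI)w=v is (1,-1).
General solution: e^(-t)[c_1·v + c_2·(t·v + w)].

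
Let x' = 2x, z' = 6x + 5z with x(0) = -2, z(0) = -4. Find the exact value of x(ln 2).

-8

A = [[2,0],[6,5]]; eigenvalues λ = 5, 2.
Eigenvectors: (0,-1) for λ=5, (1,-2) for λ=2.
From the initial condition, c_1 = 8, c_2 = -2.
x(ln 2) = (8)(2^5)(0) + (-2)(2^2)(1) = -8.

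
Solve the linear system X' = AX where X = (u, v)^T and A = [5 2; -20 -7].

Coefficient matrix A = [[5, 2], [-20, -7]].
Characteristic polynomial det(A - λI) = λ^2 + 2λ + 5 = 0.
Eigenvalues λ = -1 ± 2i (complex conjugate pair).
For λ=-1+2i: an eigenvector is (-1,3) - i(0,1) = (-1, 3 - i).
A real fundamental pair from Re and Im of e^((-1+2i)t)v: X_1 = e^(-t)(cos(2t)·(-1,3) + sin(2t)·(0,1)), X_2 = e^(-t)(sin(2t)·(-1,3) - cos(2t)·(0,1)).
General solution: K_1X_1 + K_2X_2.

u(t) = -K_1e^(-t)cos(2t) - K_2e^(-t)sin(2t), v(t) = K_1e^(-t)sin(2t) + 3K_1e^(-t)cos(2t) + 3K_2e^(-t)sin(2t) - K_2e^(-t)cos(2t)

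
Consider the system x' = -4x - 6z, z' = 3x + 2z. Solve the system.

x(t) = C_1e^(-t)sin(3t) - C_1e^(-t)cos(3t) - C_2e^(-t)sin(3t) - C_2e^(-t)cos(3t), z(t) = -C_1e^(-t)sin(3t) + C_2e^(-t)cos(3t)

Coefficient matrix A = [[-4, -6], [3, 2]].
Characteristic polynomial det(A - λI) = λ^2 + 2λ + 10 = 0.
Eigenvalues λ = -1 ± 3i (complex conjugate pair).
For λ=-1+3i: an eigenvector is (-1,0) - i(1,-1) = (-1 - i, 0 + i).
A real fundamental pair from Re and Im of e^((-1+3i)t)v: X_1 = e^(-t)(cos(3t)·(-1,0) + sin(3t)·(1,-1)), X_2 = e^(-t)(sin(3t)·(-1,0) - cos(3t)·(1,-1)).
General solution: C_1X_1 + C_2X_2.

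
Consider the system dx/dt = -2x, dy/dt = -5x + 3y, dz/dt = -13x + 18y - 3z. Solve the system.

Coefficient matrix A = [[-2, 0, 0], [-5, 3, 0], [-13, 18, -3]].
det(A - λI) = 0 gives eigenvalues λ = -2, 3, -3.
For λ=-2: eigenvector (1,1,5).
For λ=3: eigenvector (0,1,3).
For λ=-3: eigenvector (0,0,1).
General solution: c_1e^(-2t)(1,1,5) + c_2e^(3t)(0,1,3) + c_3e^(-3t)(0,0,1).

x(t) = c_1e^(-2t), y(t) = c_1e^(-2t) + c_2e^(3t), z(t) = 5c_1e^(-2t) + 3c_2e^(3t) + c_3e^(-3t)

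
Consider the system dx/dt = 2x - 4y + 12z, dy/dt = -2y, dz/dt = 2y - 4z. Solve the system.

Coefficient matrix A = [[2, -4, 12], [0, -2, 0], [0, 2, -4]].
det(A - λI) = 0 gives eigenvalues λ = -2, -4, 2.
For λ=-2: eigenvector (-2,1,1).
For λ=-4: eigenvector (2,0,-1).
For λ=2: eigenvector (1,0,0).
General solution: C_1e^(-2t)(-2,1,1) + C_2e^(-4t)(2,0,-1) + C_3e^(2t)(1,0,0).

x(t) = -2C_1e^(-2t) + 2C_2e^(-4t) + C_3e^(2t), y(t) = C_1e^(-2t), z(t) = C_1e^(-2t) - C_2e^(-4t)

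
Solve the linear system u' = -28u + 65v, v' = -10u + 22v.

u(t) = -3C_1e^(-3t)sin(5t) - 2C_1e^(-3t)cos(5t) - 2C_2e^(-3t)sin(5t) + 3C_2e^(-3t)cos(5t), v(t) = -C_1e^(-3t)sin(5t) - C_1e^(-3t)cos(5t) - C_2e^(-3t)sin(5t) + C_2e^(-3t)cos(5t)

Coefficient matrix A = [[-28, 65], [-10, 22]].
Characteristic polynomial det(A - λI) = λ^2 + 6λ + 34 = 0.
Eigenvalues λ = -3 ± 5i (complex conjugate pair).
For λ=-3+5i: an eigenvector is (-2,-1) - i(-3,-1) = (-2 + 3i, -1 + i).
A real fundamental pair from Re and Im of e^((-3+5i)t)v: X_1 = e^(-3t)(cos(5t)·(-2,-1) + sin(5t)·(-3,-1)), X_2 = e^(-3t)(sin(5t)·(-2,-1) - cos(5t)·(-3,-1)).
General solution: C_1X_1 + C_2X_2.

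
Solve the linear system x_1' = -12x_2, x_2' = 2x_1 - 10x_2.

x_1(t) = -2K_1e^(-6t) + 3K_2e^(-4t), x_2(t) = -K_1e^(-6t) + K_2e^(-4t)

Coefficient matrix A = [[0, -12], [2, -10]].
Characteristic polynomial det(A - λI) = λ^2 + 10λ + 24 = 0.
Eigenvalues λ = -6, -4.
For λ=-6: (A-λI) row 1 is [6, -12], so an eigenvector is (-2, -1).
For λ=-4: (A-λI) row 1 is [4, -12], so an eigenvector is (3, 1).
General solution: K_1e^(-6t)(-2,-1) + K_2e^(-4t)(3,1).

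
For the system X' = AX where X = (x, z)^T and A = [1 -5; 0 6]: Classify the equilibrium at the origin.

unstable node

A = [[1,-5],[0,6]]; det(A-λI) = λ^2 - 7λ + 6.
λ = 6, 1: both positive.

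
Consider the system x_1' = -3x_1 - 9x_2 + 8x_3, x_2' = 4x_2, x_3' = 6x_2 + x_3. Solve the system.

Coefficient matrix A = [[-3, -9, 8], [0, 4, 0], [0, 6, 1]].
det(A - λI) = 0 gives eigenvalues λ = -3, 1, 4.
For λ=-3: eigenvector (1,0,0).
For λ=1: eigenvector (2,0,1).
For λ=4: eigenvector (1,1,2).
General solution: K_1e^(-3t)(1,0,0) + K_2e^(t)(2,0,1) + K_3e^(4t)(1,1,2).

x_1(t) = K_1e^(-3t) + 2K_2e^(t) + K_3e^(4t), x_2(t) = K_3e^(4t), x_3(t) = K_2e^(t) + 2K_3e^(4t)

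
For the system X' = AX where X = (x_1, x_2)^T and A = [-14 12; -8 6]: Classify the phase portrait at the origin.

A = [[-14,12],[-8,6]]; det(A-λI) = λ^2 + 8λ + 12.
λ = -6, -2: both negative.

stable node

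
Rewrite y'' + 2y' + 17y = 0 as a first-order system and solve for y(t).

Let x_1 = y, x_2 = y'. Then x_1' = x_2 and x_2' = -17x_1 - 2x_2.
A = [[0,1],[-17,-2]]; det(A-λI) = λ^2 + 2λ + 17.
Eigenvalues λ = -1 ± 4i.

y(t) = K_1e^(-t)cos(4t) + K_2e^(-t)sin(4t)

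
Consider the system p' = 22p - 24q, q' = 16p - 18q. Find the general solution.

Coefficient matrix A = [[22, -24], [16, -18]].
Characteristic polynomial det(A - λI) = λ^2 - 4λ - 12 = 0.
Eigenvalues λ = 6, -2.
For λ=6: (A-λI) row 1 is [16, -24], so an eigenvector is (3, 2).
For λ=-2: (A-λI) row 1 is [24, -24], so an eigenvector is (-1, -1).
General solution: c_1e^(6t)(3,2) + c_2e^(-2t)(-1,-1).

p(t) = 3c_1e^(6t) - c_2e^(-2t), q(t) = 2c_1e^(6t) - c_2e^(-2t)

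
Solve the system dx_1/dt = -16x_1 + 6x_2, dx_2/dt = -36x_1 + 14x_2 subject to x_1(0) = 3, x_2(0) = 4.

Coefficient matrix A = [[-16, 6], [-36, 14]].
Characteristic polynomial det(A - λI) = λ^2 + 2λ - 8 = 0.
Eigenvalues λ = 2, -4.
For λ=2: (A-λI) row 1 is [-18, 6], so an eigenvector is (-1, -3).
For λ=-4: (A-λI) row 1 is [-12, 6], so an eigenvector is (-1, -2).
General solution: C_1e^(2t)(-1,-3) + C_2e^(-4t)(-1,-2).
Applying x_1(0)=3, x_2(0)=4 gives C_1=2, C_2=-5.

x_1(t) = -2e^(2t) + 5e^(-4t), x_2(t) = -6e^(2t) + 10e^(-4t)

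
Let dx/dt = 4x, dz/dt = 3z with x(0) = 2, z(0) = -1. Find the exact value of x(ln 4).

A = [[4,0],[0,3]]; eigenvalues λ = 3, 4.
Eigenvectors: (0,1) for λ=3, (-1,0) for λ=4.
From the initial condition, c_1 = -1, c_2 = -2.
x(ln 4) = (-1)(4^3)(0) + (-2)(4^4)(-1) = 512.

512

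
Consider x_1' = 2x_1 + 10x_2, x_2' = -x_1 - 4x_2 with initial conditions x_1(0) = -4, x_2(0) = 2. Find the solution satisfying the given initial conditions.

x_1(t) = 8e^(-t)sin(t) - 4e^(-t)cos(t), x_2(t) = -2e^(-t)sin(t) + 2e^(-t)cos(t)

Coefficient matrix A = [[2, 10], [-1, -4]].
Characteristic polynomial det(A - λI) = λ^2 + 2λ + 2 = 0.
Eigenvalues λ = -1 ± i (complex conjugate pair).
For λ=-1+i: an eigenvector is (-3,1) - i(1,0) = (-3 - i, 1).
A real fundamental pair from Re and Im of e^((-1+i)t)v: X_1 = e^(-t)(cos(t)·(-3,1) + sin(t)·(1,0)), X_2 = e^(-t)(sin(t)·(-3,1) - cos(t)·(1,0)).
General solution: c_1X_1 + c_2X_2.
Applying x_1(0)=-4, x_2(0)=2 gives c_1=2, c_2=-2.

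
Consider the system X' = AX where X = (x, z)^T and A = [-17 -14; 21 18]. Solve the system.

Coefficient matrix A = [[-17, -14], [21, 18]].
Characteristic polynomial det(A - λI) = λ^2 - λ - 12 = 0.
Eigenvalues λ = -3, 4.
For λ=-3: (A-λI) row 1 is [-14, -14], so an eigenvector is (1, -1).
For λ=4: (A-λI) row 1 is [-21, -14], so an eigenvector is (-2, 3).
General solution: K_1e^(-3t)(1,-1) + K_2e^(4t)(-2,3).

x(t) = K_1e^(-3t) - 2K_2e^(4t), z(t) = -K_1e^(-3t) + 3K_2e^(4t)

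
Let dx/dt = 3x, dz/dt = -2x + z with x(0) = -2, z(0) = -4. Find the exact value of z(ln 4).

104

A = [[3,0],[-2,1]]; eigenvalues λ = 3, 1.
Eigenvectors: (1,-1) for λ=3, (0,1) for λ=1.
From the initial condition, c_1 = -2, c_2 = -6.
z(ln 4) = (-2)(4^3)(-1) + (-6)(4^1)(1) = 104.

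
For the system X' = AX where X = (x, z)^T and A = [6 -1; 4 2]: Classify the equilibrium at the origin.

A = [[6,-1],[4,2]]; det(A-λI) = λ^2 - 8λ + 16.
repeated λ = 4 with a single eigenvector.

unstable improper node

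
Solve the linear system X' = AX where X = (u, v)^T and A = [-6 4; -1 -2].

Coefficient matrix A = [[-6, 4], [-1, -2]].
Characteristic polynomial det(A - λI) = λ^2 + 8λ + 16 = 0.
Single eigenvalue λ = -4 with algebraic multiplicity 2.
Eigenvector v = (-2,-1); generalized eigenvector w with (A-λI)w=v is (-3,-2).
General solution: e^(-4t)[c_1·v + c_2·(t·v + w)].

u(t) = -2c_1e^(-4t) - 2c_2te^(-4t) - 3c_2e^(-4t), v(t) = -c_1e^(-4t) - c_2te^(-4t) - 2c_2e^(-4t)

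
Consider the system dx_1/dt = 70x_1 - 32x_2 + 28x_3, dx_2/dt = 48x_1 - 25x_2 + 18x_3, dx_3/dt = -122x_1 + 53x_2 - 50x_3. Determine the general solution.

x_1(t) = 3K_1e^(2t) + 4K_2e^(-3t) + 2K_3e^(-4t), x_2(t) = 2K_1e^(2t) + 3K_2e^(-3t) + 2K_3e^(-4t), x_3(t) = -5K_1e^(2t) - 7K_2e^(-3t) - 3K_3e^(-4t)

Coefficient matrix A = [[70, -32, 28], [48, -25, 18], [-122, 53, -50]].
det(A - λI) = 0 gives eigenvalues λ = 2, -3, -4.
For λ=2: eigenvector (3,2,-5).
For λ=-3: eigenvector (4,3,-7).
For λ=-4: eigenvector (2,2,-3).
General solution: K_1e^(2t)(3,2,-5) + K_2e^(-3t)(4,3,-7) + K_3e^(-4t)(2,2,-3).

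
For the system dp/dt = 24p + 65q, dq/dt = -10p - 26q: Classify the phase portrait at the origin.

A = [[24,65],[-10,-26]]; det(A-λI) = λ^2 + 2λ + 26.
λ = -1 ± 5i: negative real part.

stable spiral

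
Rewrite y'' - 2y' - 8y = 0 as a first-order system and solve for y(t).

Let x_1 = y, x_2 = y'. Then x_1' = x_2 and x_2' = 8x_1 + 2x_2.
A = [[0,1],[8,2]]; det(A-λI) = λ^2 - 2λ - 8.
Eigenvalues λ = 4, -2 with eigenvectors (1,4), (1,-2).

y(t) = K_1e^(4t) + K_2e^(-2t)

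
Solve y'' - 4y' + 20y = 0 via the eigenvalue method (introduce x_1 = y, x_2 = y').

y(t) = c_1e^(2t)cos(4t) + c_2e^(2t)sin(4t)

Let x_1 = y, x_2 = y'. Then x_1' = x_2 and x_2' = -20x_1 + 4x_2.
A = [[0,1],[-20,4]]; det(A-λI) = λ^2 - 4λ + 20.
Eigenvalues λ = 2 ± 4i.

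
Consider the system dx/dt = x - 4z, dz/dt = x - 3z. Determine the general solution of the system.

Coefficient matrix A = [[1, -4], [1, -3]].
Characteristic polynomial det(A - λI) = λ^2 + 2λ + 1 = 0.
Single eigenvalue λ = -1 with algebraic multiplicity 2.
Eigenvector v = (-2,-1); generalized eigenvector w with (A-λI)w=v is (-3,-1).
General solution: e^(-t)[c_1·v + c_2·(t·v + w)].

x(t) = -2c_1e^(-t) - 2c_2te^(-t) - 3c_2e^(-t), z(t) = -c_1e^(-t) - c_2te^(-t) - c_2e^(-t)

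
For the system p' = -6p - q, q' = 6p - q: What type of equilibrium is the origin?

stable node

A = [[-6,-1],[6,-1]]; det(A-λI) = λ^2 + 7λ + 12.
λ = -3, -4: both negative.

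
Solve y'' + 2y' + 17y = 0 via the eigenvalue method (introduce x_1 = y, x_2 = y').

y(t) = C_1e^(-t)cos(4t) + C_2e^(-t)sin(4t)

Let x_1 = y, x_2 = y'. Then x_1' = x_2 and x_2' = -17x_1 - 2x_2.
A = [[0,1],[-17,-2]]; det(A-λI) = λ^2 + 2λ + 17.
Eigenvalues λ = -1 ± 4i.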